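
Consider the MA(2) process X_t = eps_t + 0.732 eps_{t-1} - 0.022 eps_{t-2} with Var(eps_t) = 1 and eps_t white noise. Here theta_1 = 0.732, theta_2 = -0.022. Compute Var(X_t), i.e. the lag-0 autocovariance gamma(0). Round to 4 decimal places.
\gamma(0) = 1.5363

For an MA(q) process X_t = eps_t + sum_i theta_i eps_{t-i} with
Var(eps_t) = sigma^2, the variance is
  gamma(0) = sigma^2 * (1 + sum_i theta_i^2).
  sum_i theta_i^2 = (0.732)^2 + (-0.022)^2 = 0.535824 + 0.000484 = 0.536308.
  gamma(0) = 1 * (1 + 0.536308) = 1 * 1.536308 = 1.536308, which rounds to 1.5363.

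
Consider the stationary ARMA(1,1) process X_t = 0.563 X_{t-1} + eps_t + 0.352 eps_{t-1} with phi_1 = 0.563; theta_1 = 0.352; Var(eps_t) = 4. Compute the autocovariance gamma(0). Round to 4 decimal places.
\gamma(0) = 8.9030

Multiply the model equation by X_{t-k} and take expectations. With theta_0 = psi_0 = 1 and psi_j the MA(infinity) weights, this gives
  gamma(k) - sum_i phi_i gamma(k-i) = c_k,
  c_k = sigma^2 * sum_{j=k..q} theta_j psi_{j-k}   (c_k = 0 for k > q),
using gamma(-m) = gamma(m).
psi-weights needed (psi_j = theta_j + sum_i phi_i psi_{j-i}):
  psi_1 = theta_1 + phi_1 = 0.352 + (0.563) = 0.915
Right-hand sides:
  c_0 = sigma^2 (1 + theta_1 psi_1) = 4 * (1 + (0.352)(0.915)) = 4 * 1.32208 = 5.28832
  c_1 = sigma^2 theta_1 = 4 * (0.352) = 1.408
  c_2 = 0
Equations for k = 0 and k = 1 (AR order 1):
  gamma(0) = phi_1 gamma(1) + c_0
  gamma(1) = phi_1 gamma(0) + c_1
Substituting the second into the first: gamma(0) (1 - phi_1^2) = c_0 + phi_1 c_1, so
  gamma(0) = (c_0 + phi_1 c_1) / (1 - phi_1^2) = (5.28832 + (0.563)(1.408)) / (1 - (0.563)^2) = 6.081024 / 0.683031 = 8.902999.
Therefore gamma(0) = 8.9030 (to 4 decimal places).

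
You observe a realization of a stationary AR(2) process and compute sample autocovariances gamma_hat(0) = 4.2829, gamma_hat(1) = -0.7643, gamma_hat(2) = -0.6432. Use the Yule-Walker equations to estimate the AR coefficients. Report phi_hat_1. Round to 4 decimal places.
\hat\phi_{1} = -0.2120

The Yule-Walker equations for an AR(p) process read, in matrix form,
  Gamma_p phi = r_p,   with   (Gamma_p)_{ij} = gamma(|i - j|),
                       (r_p)_i = gamma(i),   i,j = 1..p.
Substitute the sample gammas (Toeplitz matrix and right-hand side of size 2):
  Gamma_p = [[4.2829, -0.7643], [-0.7643, 4.2829]]
  r_p     = [-0.7643, -0.6432]
Written out:
  4.2829 phi_1 - 0.7643 phi_2 = -0.7643
  -0.7643 phi_1 + 4.2829 phi_2 = -0.6432
Solve by Cramer's rule:
  det = gamma(0)^2 - gamma(1)^2 = (4.2829)^2 - (-0.7643)^2 = 18.34323241 - 0.58415449 = 17.75907792
  phi_hat_1 = [gamma(1) gamma(0) - gamma(1) gamma(2)] / det = [(-0.7643)(4.2829) - (-0.7643)(-0.6432)] / 17.75907792 = -3.76501823 / 17.75907792 = -0.212
  phi_hat_2 = [gamma(0) gamma(2) - gamma(1)^2] / det = [(4.2829)(-0.6432) - (-0.7643)^2] / 17.75907792 = -3.33891577 / 17.75907792 = -0.188
So phi_hat = [-0.2120, -0.1880].
Therefore phi_hat_1 = -0.2120.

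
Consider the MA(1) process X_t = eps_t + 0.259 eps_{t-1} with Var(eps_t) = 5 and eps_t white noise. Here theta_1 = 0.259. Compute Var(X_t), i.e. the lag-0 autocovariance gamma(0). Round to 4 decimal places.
\gamma(0) = 5.3354

For an MA(q) process X_t = eps_t + sum_i theta_i eps_{t-i} with
Var(eps_t) = sigma^2, the variance is
  gamma(0) = sigma^2 * (1 + sum_i theta_i^2).
  sum_i theta_i^2 = (0.259)^2 = 0.067081.
  gamma(0) = 5 * (1 + 0.067081) = 5 * 1.067081 = 5.335405, which rounds to 5.3354.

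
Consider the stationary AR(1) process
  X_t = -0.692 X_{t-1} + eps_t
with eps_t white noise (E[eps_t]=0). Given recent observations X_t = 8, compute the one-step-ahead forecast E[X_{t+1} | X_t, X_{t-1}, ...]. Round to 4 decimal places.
E[X_{t+1} \mid \mathcal F_t] = -5.5360

For an AR(p) model X_t = c + sum_i phi_i X_{t-i} + eps_t, the
one-step-ahead conditional mean is
  E[X_{t+1} | X_t, ...] = c + sum_i phi_i X_{t+1-i}.
Substitute known values:
  E[X_{t+1} | ...] = (-0.692) * (8)
                   = -5.5360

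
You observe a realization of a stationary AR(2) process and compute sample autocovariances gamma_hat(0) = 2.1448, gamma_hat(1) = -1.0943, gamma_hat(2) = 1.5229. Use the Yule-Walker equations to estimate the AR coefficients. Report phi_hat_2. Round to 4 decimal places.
\hat\phi_{2} = 0.6080

The Yule-Walker equations for an AR(p) process read, in matrix form,
  Gamma_p phi = r_p,   with   (Gamma_p)_{ij} = gamma(|i - j|),
                       (r_p)_i = gamma(i),   i,j = 1..p.
Substitute the sample gammas (Toeplitz matrix and right-hand side of size 2):
  Gamma_p = [[2.1448, -1.0943], [-1.0943, 2.1448]]
  r_p     = [-1.0943, 1.5229]
Written out:
  2.1448 phi_1 - 1.0943 phi_2 = -1.0943
  -1.0943 phi_1 + 2.1448 phi_2 = 1.5229
Solve by Cramer's rule:
  det = gamma(0)^2 - gamma(1)^2 = (2.1448)^2 - (-1.0943)^2 = 4.60016704 - 1.19749249 = 3.40267455
  phi_hat_1 = [gamma(1) gamma(0) - gamma(1) gamma(2)] / det = [(-1.0943)(2.1448) - (-1.0943)(1.5229)] / 3.40267455 = -0.68054517 / 3.40267455 = -0.2
  phi_hat_2 = [gamma(0) gamma(2) - gamma(1)^2] / det = [(2.1448)(1.5229) - (-1.0943)^2] / 3.40267455 = 2.06882343 / 3.40267455 = 0.608
So phi_hat = [-0.2000, 0.6080].
Therefore phi_hat_2 = 0.6080.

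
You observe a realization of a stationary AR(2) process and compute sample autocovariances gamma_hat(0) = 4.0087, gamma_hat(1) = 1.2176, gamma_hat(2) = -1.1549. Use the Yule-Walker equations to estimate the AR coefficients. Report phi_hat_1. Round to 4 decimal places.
\hat\phi_{1} = 0.4310

The Yule-Walker equations for an AR(p) process read, in matrix form,
  Gamma_p phi = r_p,   with   (Gamma_p)_{ij} = gamma(|i - j|),
                       (r_p)_i = gamma(i),   i,j = 1..p.
Substitute the sample gammas (Toeplitz matrix and right-hand side of size 2):
  Gamma_p = [[4.0087, 1.2176], [1.2176, 4.0087]]
  r_p     = [1.2176, -1.1549]
Written out:
  4.0087 phi_1 + 1.2176 phi_2 = 1.2176
  1.2176 phi_1 + 4.0087 phi_2 = -1.1549
Solve by Cramer's rule:
  det = gamma(0)^2 - gamma(1)^2 = (4.0087)^2 - (1.2176)^2 = 16.06967569 - 1.48254976 = 14.58712593
  phi_hat_1 = [gamma(1) gamma(0) - gamma(1) gamma(2)] / det = [(1.2176)(4.0087) - (1.2176)(-1.1549)] / 14.58712593 = 6.28719936 / 14.58712593 = 0.431
  phi_hat_2 = [gamma(0) gamma(2) - gamma(1)^2] / det = [(4.0087)(-1.1549) - (1.2176)^2] / 14.58712593 = -6.11219739 / 14.58712593 = -0.419
So phi_hat = [0.4310, -0.4190].
Therefore phi_hat_1 = 0.4310.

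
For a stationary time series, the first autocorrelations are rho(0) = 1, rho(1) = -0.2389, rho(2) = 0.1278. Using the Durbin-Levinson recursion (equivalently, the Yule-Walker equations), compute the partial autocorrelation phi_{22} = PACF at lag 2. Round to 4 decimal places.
\phi_{22} = 0.0750

The PACF at lag k is phi_{kk}, the last component of the solution
to the Yule-Walker system G_k phi = r_k where
  (G_k)_{ij} = rho(|i - j|), (r_k)_i = rho(i), i,j = 1..k.
Equivalently, Durbin-Levinson gives phi_{kk} iteratively:
  phi_{11} = rho(1)
  phi_{kk} = [rho(k) - sum_{j=1..k-1} phi_{k-1,j} rho(k-j)]
            / [1 - sum_{j=1..k-1} phi_{k-1,j} rho(j)],
  phi_{k,j} = phi_{k-1,j} - phi_{kk} phi_{k-1,k-j},  j = 1..k-1.
Step k = 1:
  phi_11 = rho(1) = -0.2389.
Step k = 2:
  phi_22 = [rho(2) - phi_11 rho(1)] / [1 - phi_11 rho(1)] = [0.1278 - (-0.2389)(-0.2389)] / [1 - (-0.2389)(-0.2389)]
         = 0.07072679 / 0.94292679 = 0.075.
Therefore phi_{22} = 0.0750.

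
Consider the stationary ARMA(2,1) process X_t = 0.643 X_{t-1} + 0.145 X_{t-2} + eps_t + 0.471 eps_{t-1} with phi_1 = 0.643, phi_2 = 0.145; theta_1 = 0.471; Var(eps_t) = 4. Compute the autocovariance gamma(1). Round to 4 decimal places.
\gamma(1) = 15.8567

Multiply the model equation by X_{t-k} and take expectations. With theta_0 = psi_0 = 1 and psi_j the MA(infinity) weights, this gives
  gamma(k) - sum_i phi_i gamma(k-i) = c_k,
  c_k = sigma^2 * sum_{j=k..q} theta_j psi_{j-k}   (c_k = 0 for k > q),
using gamma(-m) = gamma(m).
psi-weights needed (psi_j = theta_j + sum_i phi_i psi_{j-i}):
  psi_1 = theta_1 + phi_1 = 0.471 + (0.643) = 1.114
Right-hand sides:
  c_0 = sigma^2 (1 + theta_1 psi_1) = 4 * (1 + (0.471)(1.114)) = 4 * 1.524694 = 6.098776
  c_1 = sigma^2 theta_1 = 4 * (0.471) = 1.884
  c_2 = 0
Equations for k = 0, 1, 2 (AR order 2, c_2 = 0):
  (E0) gamma(0) = phi_1 gamma(1) + phi_2 gamma(2) + c_0
  (E1) gamma(1) = phi_1 gamma(0) + phi_2 gamma(1) + c_1
  (E2) gamma(2) = phi_1 gamma(1) + phi_2 gamma(0)
From (E1): gamma(1) = A gamma(0) + B with
  A = phi_1 / (1 - phi_2) = 0.643 / 0.855 = 0.752047,   B = c_1 / (1 - phi_2) = 1.884 / 0.855 = 2.203509.
Insert (E2) into (E0): gamma(0) (1 - phi_2^2) = phi_1 (1 + phi_2) gamma(1) + c_0.
  phi_1 (1 + phi_2) = (0.643)(1.145) = 0.736235,   1 - phi_2^2 = 0.978975.
Replace gamma(1) by A gamma(0) + B and collect gamma(0):
  gamma(0) [0.978975 - (0.736235)(0.752047)] = (0.736235)(2.203509) + 6.098776
  gamma(0) * 0.425292 = 7.721076
  gamma(0) = 7.721076 / 0.425292 = 18.154772.
  gamma(1) = A gamma(0) + B = (0.752047)(18.154772) + (2.203509) = 15.856747.
Therefore gamma(1) = 15.8567 (to 4 decimal places).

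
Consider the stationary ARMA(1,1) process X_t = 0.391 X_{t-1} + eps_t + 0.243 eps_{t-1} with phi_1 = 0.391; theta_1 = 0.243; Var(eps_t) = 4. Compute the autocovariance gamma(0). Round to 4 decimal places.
\gamma(0) = 5.8980

Multiply the model equation by X_{t-k} and take expectations. With theta_0 = psi_0 = 1 and psi_j the MA(infinity) weights, this gives
  gamma(k) - sum_i phi_i gamma(k-i) = c_k,
  c_k = sigma^2 * sum_{j=k..q} theta_j psi_{j-k}   (c_k = 0 for k > q),
using gamma(-m) = gamma(m).
psi-weights needed (psi_j = theta_j + sum_i phi_i psi_{j-i}):
  psi_1 = theta_1 + phi_1 = 0.243 + (0.391) = 0.634
Right-hand sides:
  c_0 = sigma^2 (1 + theta_1 psi_1) = 4 * (1 + (0.243)(0.634)) = 4 * 1.154062 = 4.616248
  c_1 = sigma^2 theta_1 = 4 * (0.243) = 0.972
  c_2 = 0
Equations for k = 0 and k = 1 (AR order 1):
  gamma(0) = phi_1 gamma(1) + c_0
  gamma(1) = phi_1 gamma(0) + c_1
Substituting the second into the first: gamma(0) (1 - phi_1^2) = c_0 + phi_1 c_1, so
  gamma(0) = (c_0 + phi_1 c_1) / (1 - phi_1^2) = (4.616248 + (0.391)(0.972)) / (1 - (0.391)^2) = 4.9963 / 0.847119 = 5.897991.
Therefore gamma(0) = 5.8980 (to 4 decimal places).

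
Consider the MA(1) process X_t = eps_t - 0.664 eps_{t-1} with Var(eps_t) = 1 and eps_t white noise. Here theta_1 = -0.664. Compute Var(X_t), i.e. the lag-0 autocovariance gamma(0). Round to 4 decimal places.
\gamma(0) = 1.4409

For an MA(q) process X_t = eps_t + sum_i theta_i eps_{t-i} with
Var(eps_t) = sigma^2, the variance is
  gamma(0) = sigma^2 * (1 + sum_i theta_i^2).
  sum_i theta_i^2 = (-0.664)^2 = 0.440896.
  gamma(0) = 1 * (1 + 0.440896) = 1 * 1.440896 = 1.440896, which rounds to 1.4409.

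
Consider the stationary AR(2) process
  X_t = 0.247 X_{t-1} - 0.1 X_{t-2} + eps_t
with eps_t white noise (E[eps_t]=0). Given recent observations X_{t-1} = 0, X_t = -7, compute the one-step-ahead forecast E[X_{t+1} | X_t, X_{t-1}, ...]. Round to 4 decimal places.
E[X_{t+1} \mid \mathcal F_t] = -1.7290

For an AR(p) model X_t = c + sum_i phi_i X_{t-i} + eps_t, the
one-step-ahead conditional mean is
  E[X_{t+1} | X_t, ...] = c + sum_i phi_i X_{t+1-i}.
Substitute known values:
  E[X_{t+1} | ...] = (0.247) * (-7) + (-0.1) * (0)
                   = -1.7290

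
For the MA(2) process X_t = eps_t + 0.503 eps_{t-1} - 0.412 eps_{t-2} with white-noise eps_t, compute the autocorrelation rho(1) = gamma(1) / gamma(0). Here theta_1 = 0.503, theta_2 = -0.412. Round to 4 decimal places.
\rho(1) = 0.2079

For an MA(q) process with theta_0 = 1, the autocovariance is
  gamma(k) = sigma^2 * sum_{i=0..q-k} theta_i * theta_{i+k},
and rho(k) = gamma(k) / gamma(0). Sigma^2 cancels.
  numerator   = (1)*(0.503) + (0.503)*(-0.412) = 0.295764.
  denominator = (1)^2 + (0.503)^2 + (-0.412)^2 = 1.422753.
  rho(1) = 0.295764 / 1.422753 = 0.2079.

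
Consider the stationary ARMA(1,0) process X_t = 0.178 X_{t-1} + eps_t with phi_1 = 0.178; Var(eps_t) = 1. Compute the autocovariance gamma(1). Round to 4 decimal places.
\gamma(1) = 0.1838

Multiply the model equation by X_{t-k} and take expectations. With theta_0 = psi_0 = 1 and psi_j the MA(infinity) weights, this gives
  gamma(k) - sum_i phi_i gamma(k-i) = c_k,
  c_k = sigma^2 * sum_{j=k..q} theta_j psi_{j-k}   (c_k = 0 for k > q),
using gamma(-m) = gamma(m).
Pure AR (q = 0): c_0 = sigma^2 = 1, c_k = 0 for k >= 1.
Equations for k = 0 and k = 1 (AR order 1):
  gamma(0) = phi_1 gamma(1) + c_0
  gamma(1) = phi_1 gamma(0) + c_1
Substituting the second into the first: gamma(0) (1 - phi_1^2) = c_0 + phi_1 c_1, so
  gamma(0) = c_0 / (1 - phi_1^2) = 1 / (1 - (0.178)^2) = 1 / 0.968316 = 1.032721.
  gamma(1) = phi_1 gamma(0) = (0.178)(1.032721) = 0.183824.
Therefore gamma(1) = 0.1838 (to 4 decimal places).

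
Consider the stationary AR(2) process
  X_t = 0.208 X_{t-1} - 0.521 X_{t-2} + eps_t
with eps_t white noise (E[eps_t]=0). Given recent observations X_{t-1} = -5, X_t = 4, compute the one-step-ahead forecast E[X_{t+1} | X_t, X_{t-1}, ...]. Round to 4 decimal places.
E[X_{t+1} \mid \mathcal F_t] = 3.4370

For an AR(p) model X_t = c + sum_i phi_i X_{t-i} + eps_t, the
one-step-ahead conditional mean is
  E[X_{t+1} | X_t, ...] = c + sum_i phi_i X_{t+1-i}.
Substitute known values:
  E[X_{t+1} | ...] = (0.208) * (4) + (-0.521) * (-5)
                   = 3.4370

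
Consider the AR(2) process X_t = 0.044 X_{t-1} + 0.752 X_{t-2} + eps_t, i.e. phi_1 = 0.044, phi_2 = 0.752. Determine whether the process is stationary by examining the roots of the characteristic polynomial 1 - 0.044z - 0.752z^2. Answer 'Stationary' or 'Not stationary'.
\text{Stationary}

The AR(p) characteristic polynomial is P(z) = 1 - 0.044z - 0.752z^2.
Stationarity requires all roots to lie outside the unit circle, i.e. |z| > 1 for every root.
Set 1 + (-0.044) z + (-0.752) z^2 = 0, i.e. a z^2 + b z + c = 0 with a = -0.752, b = -0.044, c = 1.
Discriminant D = b^2 - 4ac = (-0.044)^2 - 4*(-0.752)*1 = 0.001936 - (-3.008) = 3.009936.
D >= 0, so the roots are real: z = (-b +/- sqrt(D)) / (2a) = (0.044 +/- 1.734917) / (-1.504).
  z_1 = (0.044 + 1.734917) / (-1.504) = -1.1828,   |z_1| = 1.1828.
  z_2 = (0.044 - 1.734917) / (-1.504) = 1.1243,   |z_2| = 1.1243.
Moduli of all roots: 1.1828, 1.1243.
All moduli strictly greater than 1? Yes.
Verdict: Stationary.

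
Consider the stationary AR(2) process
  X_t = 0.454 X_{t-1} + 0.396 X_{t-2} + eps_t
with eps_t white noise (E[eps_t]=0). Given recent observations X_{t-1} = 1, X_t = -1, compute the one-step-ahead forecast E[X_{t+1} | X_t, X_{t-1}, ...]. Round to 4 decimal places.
E[X_{t+1} \mid \mathcal F_t] = -0.0580

For an AR(p) model X_t = c + sum_i phi_i X_{t-i} + eps_t, the
one-step-ahead conditional mean is
  E[X_{t+1} | X_t, ...] = c + sum_i phi_i X_{t+1-i}.
Substitute known values:
  E[X_{t+1} | ...] = (0.454) * (-1) + (0.396) * (1)
                   = -0.0580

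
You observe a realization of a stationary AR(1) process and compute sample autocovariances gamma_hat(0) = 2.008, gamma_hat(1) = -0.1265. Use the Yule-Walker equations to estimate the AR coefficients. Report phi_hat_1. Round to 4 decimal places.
\hat\phi_{1} = -0.0630

The Yule-Walker equations for an AR(p) process read, in matrix form,
  Gamma_p phi = r_p,   with   (Gamma_p)_{ij} = gamma(|i - j|),
                       (r_p)_i = gamma(i),   i,j = 1..p.
Substitute the sample gammas (Toeplitz matrix and right-hand side of size 1):
  Gamma_p = [[2.008]]
  r_p     = [-0.1265]
With p = 1 this is the single equation gamma(0) phi_1 = gamma(1):
  phi_hat_1 = gamma(1) / gamma(0) = -0.1265 / 2.008 = -0.0630.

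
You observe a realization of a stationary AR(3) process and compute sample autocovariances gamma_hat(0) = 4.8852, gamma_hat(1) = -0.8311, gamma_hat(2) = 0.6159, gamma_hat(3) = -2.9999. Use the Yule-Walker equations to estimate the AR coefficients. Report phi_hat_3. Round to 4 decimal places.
\hat\phi_{3} = -0.6010

The Yule-Walker equations for an AR(p) process read, in matrix form,
  Gamma_p phi = r_p,   with   (Gamma_p)_{ij} = gamma(|i - j|),
                       (r_p)_i = gamma(i),   i,j = 1..p.
Substitute the sample gammas (Toeplitz matrix and right-hand side of size 3):
  Gamma_p = [[4.8852, -0.8311, 0.6159], [-0.8311, 4.8852, -0.8311], [0.6159, -0.8311, 4.8852]]
  r_p     = [-0.8311, 0.6159, -2.9999]
Written out (R1..R3):
  (R1) 4.8852 phi_1 - 0.8311 phi_2 + 0.6159 phi_3 = -0.8311
  (R2) -0.8311 phi_1 + 4.8852 phi_2 - 0.8311 phi_3 = 0.6159
  (R3) 0.6159 phi_1 - 0.8311 phi_2 + 4.8852 phi_3 = -2.9999
Gaussian elimination:
  R2 <- R2 - (-0.8311/4.8852) R1 = R2 - (-0.170126) R1:  4.743808 phi_2 - 0.726319 phi_3 = 0.474508
  R3 <- R3 - (0.6159/4.8852) R1 = R3 - (0.126075) R1:  -0.726319 phi_2 + 4.807551 phi_3 = -2.895119
  R3 <- R3 - (-0.726319/4.743808) R2 = R3 - (-0.153109) R2:  4.696345 phi_3 = -2.822468
Back-substitution:
  phi_hat_3 = -2.822468 / 4.696345 = -0.600992
  phi_hat_2 = (0.474508 - (-0.726319)(-0.600992)) / 4.743808 = 0.00801
  phi_hat_1 = (-0.8311 - (-0.8311)(0.00801) - (0.6159)(-0.600992)) / 4.8852 = -0.092994
So phi_hat = [-0.0930, 0.0080, -0.6010].
Therefore phi_hat_3 = -0.6010.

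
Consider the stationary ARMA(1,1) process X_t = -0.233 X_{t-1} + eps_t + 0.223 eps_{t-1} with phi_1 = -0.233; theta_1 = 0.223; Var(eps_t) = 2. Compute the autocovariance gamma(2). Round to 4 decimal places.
\gamma(2) = 0.0047

Multiply the model equation by X_{t-k} and take expectations. With theta_0 = psi_0 = 1 and psi_j the MA(infinity) weights, this gives
  gamma(k) - sum_i phi_i gamma(k-i) = c_k,
  c_k = sigma^2 * sum_{j=k..q} theta_j psi_{j-k}   (c_k = 0 for k > q),
using gamma(-m) = gamma(m).
psi-weights needed (psi_j = theta_j + sum_i phi_i psi_{j-i}):
  psi_1 = theta_1 + phi_1 = 0.223 + (-0.233) = -0.01
Right-hand sides:
  c_0 = sigma^2 (1 + theta_1 psi_1) = 2 * (1 + (0.223)(-0.01)) = 2 * 0.99777 = 1.99554
  c_1 = sigma^2 theta_1 = 2 * (0.223) = 0.446
  c_2 = 0
Equations for k = 0 and k = 1 (AR order 1):
  gamma(0) = phi_1 gamma(1) + c_0
  gamma(1) = phi_1 gamma(0) + c_1
Substituting the second into the first: gamma(0) (1 - phi_1^2) = c_0 + phi_1 c_1, so
  gamma(0) = (c_0 + phi_1 c_1) / (1 - phi_1^2) = (1.99554 + (-0.233)(0.446)) / (1 - (-0.233)^2) = 1.891622 / 0.945711 = 2.000211.
  gamma(1) = phi_1 gamma(0) + c_1 = (-0.233)(2.000211) + (0.446) = -0.020049.
For k = 2 (> q): gamma(2) = phi_1 gamma(1) = (-0.233)(-0.020049) = 0.004671.
Therefore gamma(2) = 0.0047 (to 4 decimal places).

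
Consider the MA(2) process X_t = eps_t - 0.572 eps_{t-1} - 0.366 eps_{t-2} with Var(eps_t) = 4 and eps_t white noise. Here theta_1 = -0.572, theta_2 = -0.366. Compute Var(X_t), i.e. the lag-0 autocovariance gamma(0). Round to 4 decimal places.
\gamma(0) = 5.8446

For an MA(q) process X_t = eps_t + sum_i theta_i eps_{t-i} with
Var(eps_t) = sigma^2, the variance is
  gamma(0) = sigma^2 * (1 + sum_i theta_i^2).
  sum_i theta_i^2 = (-0.572)^2 + (-0.366)^2 = 0.327184 + 0.133956 = 0.46114.
  gamma(0) = 4 * (1 + 0.46114) = 4 * 1.46114 = 5.84456, which rounds to 5.8446.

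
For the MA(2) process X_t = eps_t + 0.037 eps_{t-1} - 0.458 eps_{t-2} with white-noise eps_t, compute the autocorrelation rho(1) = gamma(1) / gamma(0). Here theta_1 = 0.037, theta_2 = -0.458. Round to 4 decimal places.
\rho(1) = 0.0166

For an MA(q) process with theta_0 = 1, the autocovariance is
  gamma(k) = sigma^2 * sum_{i=0..q-k} theta_i * theta_{i+k},
and rho(k) = gamma(k) / gamma(0). Sigma^2 cancels.
  numerator   = (1)*(0.037) + (0.037)*(-0.458) = 0.020054.
  denominator = (1)^2 + (0.037)^2 + (-0.458)^2 = 1.211133.
  rho(1) = 0.020054 / 1.211133 = 0.0166.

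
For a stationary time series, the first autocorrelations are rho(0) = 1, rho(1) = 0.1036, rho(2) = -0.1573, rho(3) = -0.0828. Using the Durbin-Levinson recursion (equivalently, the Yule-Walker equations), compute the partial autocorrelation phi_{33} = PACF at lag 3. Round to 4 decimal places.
\phi_{33} = -0.0480

The PACF at lag k is phi_{kk}, the last component of the solution
to the Yule-Walker system G_k phi = r_k where
  (G_k)_{ij} = rho(|i - j|), (r_k)_i = rho(i), i,j = 1..k.
Equivalently, Durbin-Levinson gives phi_{kk} iteratively:
  phi_{11} = rho(1)
  phi_{kk} = [rho(k) - sum_{j=1..k-1} phi_{k-1,j} rho(k-j)]
            / [1 - sum_{j=1..k-1} phi_{k-1,j} rho(j)],
  phi_{k,j} = phi_{k-1,j} - phi_{kk} phi_{k-1,k-j},  j = 1..k-1.
Step k = 1:
  phi_11 = rho(1) = 0.1036.
Step k = 2:
  phi_22 = [rho(2) - phi_11 rho(1)] / [1 - phi_11 rho(1)] = [-0.1573 - (0.1036)(0.1036)] / [1 - (0.1036)(0.1036)]
         = -0.16803296 / 0.98926704 = -0.169856.
  Update: phi_21 = phi_11 - phi_22 phi_11 = 0.1036 - (-0.169856)(0.1036) = 0.121197.
Step k = 3:
  phi_33 = [rho(3) - phi_21 rho(2) - phi_22 rho(1)] / [1 - phi_21 rho(1) - phi_22 rho(2)]
    numerator   = -0.0828 - (0.121197)(-0.1573) - (-0.169856)(0.1036) = -0.04613862
    denominator = 1 - (0.121197)(0.1036) - (-0.169856)(-0.1573) = 0.96072563
  phi_33 = -0.04613862 / 0.96072563 = -0.048.
Therefore phi_{33} = -0.0480.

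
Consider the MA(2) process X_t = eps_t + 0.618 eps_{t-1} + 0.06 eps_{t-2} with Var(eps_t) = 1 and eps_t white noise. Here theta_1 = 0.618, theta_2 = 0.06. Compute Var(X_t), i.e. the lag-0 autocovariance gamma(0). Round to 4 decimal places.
\gamma(0) = 1.3855

For an MA(q) process X_t = eps_t + sum_i theta_i eps_{t-i} with
Var(eps_t) = sigma^2, the variance is
  gamma(0) = sigma^2 * (1 + sum_i theta_i^2).
  sum_i theta_i^2 = (0.618)^2 + (0.06)^2 = 0.381924 + 0.0036 = 0.385524.
  gamma(0) = 1 * (1 + 0.385524) = 1 * 1.385524 = 1.385524, which rounds to 1.3855.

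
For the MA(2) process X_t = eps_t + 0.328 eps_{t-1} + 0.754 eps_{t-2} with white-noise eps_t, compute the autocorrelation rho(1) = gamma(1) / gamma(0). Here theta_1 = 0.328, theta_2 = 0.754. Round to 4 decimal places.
\rho(1) = 0.3432

For an MA(q) process with theta_0 = 1, the autocovariance is
  gamma(k) = sigma^2 * sum_{i=0..q-k} theta_i * theta_{i+k},
and rho(k) = gamma(k) / gamma(0). Sigma^2 cancels.
  numerator   = (1)*(0.328) + (0.328)*(0.754) = 0.575312.
  denominator = (1)^2 + (0.328)^2 + (0.754)^2 = 1.6761.
  rho(1) = 0.575312 / 1.6761 = 0.3432.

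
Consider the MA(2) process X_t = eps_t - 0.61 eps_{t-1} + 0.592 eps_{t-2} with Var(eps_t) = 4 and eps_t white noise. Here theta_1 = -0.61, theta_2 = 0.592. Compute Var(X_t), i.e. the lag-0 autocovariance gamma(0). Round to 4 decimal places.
\gamma(0) = 6.8903

For an MA(q) process X_t = eps_t + sum_i theta_i eps_{t-i} with
Var(eps_t) = sigma^2, the variance is
  gamma(0) = sigma^2 * (1 + sum_i theta_i^2).
  sum_i theta_i^2 = (-0.61)^2 + (0.592)^2 = 0.3721 + 0.350464 = 0.722564.
  gamma(0) = 4 * (1 + 0.722564) = 4 * 1.722564 = 6.890256, which rounds to 6.8903.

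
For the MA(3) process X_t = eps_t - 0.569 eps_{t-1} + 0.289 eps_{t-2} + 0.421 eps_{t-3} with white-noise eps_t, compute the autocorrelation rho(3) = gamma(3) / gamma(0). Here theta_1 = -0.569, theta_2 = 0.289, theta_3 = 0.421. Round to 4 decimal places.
\rho(3) = 0.2657

For an MA(q) process with theta_0 = 1, the autocovariance is
  gamma(k) = sigma^2 * sum_{i=0..q-k} theta_i * theta_{i+k},
and rho(k) = gamma(k) / gamma(0). Sigma^2 cancels.
  numerator   = (1)*(0.421) = 0.421.
  denominator = (1)^2 + (-0.569)^2 + (0.289)^2 + (0.421)^2 = 1.584523.
  rho(3) = 0.421 / 1.584523 = 0.2657.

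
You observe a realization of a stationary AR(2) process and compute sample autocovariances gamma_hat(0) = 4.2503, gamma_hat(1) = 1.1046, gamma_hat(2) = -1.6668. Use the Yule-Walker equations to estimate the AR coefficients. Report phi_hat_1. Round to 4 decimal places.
\hat\phi_{1} = 0.3880

The Yule-Walker equations for an AR(p) process read, in matrix form,
  Gamma_p phi = r_p,   with   (Gamma_p)_{ij} = gamma(|i - j|),
                       (r_p)_i = gamma(i),   i,j = 1..p.
Substitute the sample gammas (Toeplitz matrix and right-hand side of size 2):
  Gamma_p = [[4.2503, 1.1046], [1.1046, 4.2503]]
  r_p     = [1.1046, -1.6668]
Written out:
  4.2503 phi_1 + 1.1046 phi_2 = 1.1046
  1.1046 phi_1 + 4.2503 phi_2 = -1.6668
Solve by Cramer's rule:
  det = gamma(0)^2 - gamma(1)^2 = (4.2503)^2 - (1.1046)^2 = 18.06505009 - 1.22014116 = 16.84490893
  phi_hat_1 = [gamma(1) gamma(0) - gamma(1) gamma(2)] / det = [(1.1046)(4.2503) - (1.1046)(-1.6668)] / 16.84490893 = 6.53602866 / 16.84490893 = 0.388
  phi_hat_2 = [gamma(0) gamma(2) - gamma(1)^2] / det = [(4.2503)(-1.6668) - (1.1046)^2] / 16.84490893 = -8.3045412 / 16.84490893 = -0.493
So phi_hat = [0.3880, -0.4930].
Therefore phi_hat_1 = 0.3880.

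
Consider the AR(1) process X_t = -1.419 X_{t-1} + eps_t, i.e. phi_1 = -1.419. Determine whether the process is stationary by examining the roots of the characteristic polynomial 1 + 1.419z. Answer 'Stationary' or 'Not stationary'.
\text{Not stationary}

The AR(p) characteristic polynomial is P(z) = 1 + 1.419z.
Stationarity requires all roots to lie outside the unit circle, i.e. |z| > 1 for every root.
This is linear in z: 1 + (1.419) z = 0  =>  z = -1/(1.419) = -0.704722,  |z| = 0.704722.
Moduli of all roots: 0.7047.
All moduli strictly greater than 1? No.
Verdict: Not stationary.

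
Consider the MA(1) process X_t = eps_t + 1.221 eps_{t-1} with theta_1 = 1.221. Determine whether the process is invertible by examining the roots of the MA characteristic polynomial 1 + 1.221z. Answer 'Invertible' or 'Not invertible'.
\text{Not invertible}

The MA(q) characteristic polynomial is P(z) = 1 + 1.221z.
Invertibility requires all roots to lie outside the unit circle, i.e. |z| > 1 for every root.
This is linear in z: 1 + (1.221) z = 0  =>  z = -1/(1.221) = -0.819001,  |z| = 0.819001.
Moduli of all roots: 0.8190.
All moduli strictly greater than 1? No.
Verdict: Not invertible.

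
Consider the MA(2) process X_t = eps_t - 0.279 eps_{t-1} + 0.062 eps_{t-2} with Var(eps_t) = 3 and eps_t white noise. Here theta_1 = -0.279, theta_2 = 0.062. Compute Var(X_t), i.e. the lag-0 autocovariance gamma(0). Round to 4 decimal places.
\gamma(0) = 3.2451

For an MA(q) process X_t = eps_t + sum_i theta_i eps_{t-i} with
Var(eps_t) = sigma^2, the variance is
  gamma(0) = sigma^2 * (1 + sum_i theta_i^2).
  sum_i theta_i^2 = (-0.279)^2 + (0.062)^2 = 0.077841 + 0.003844 = 0.081685.
  gamma(0) = 3 * (1 + 0.081685) = 3 * 1.081685 = 3.245055, which rounds to 3.2451.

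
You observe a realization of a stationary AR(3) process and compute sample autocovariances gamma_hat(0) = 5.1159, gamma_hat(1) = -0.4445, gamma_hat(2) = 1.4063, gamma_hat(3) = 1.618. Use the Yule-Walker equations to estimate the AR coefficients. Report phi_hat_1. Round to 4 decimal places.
\hat\phi_{1} = -0.1680

The Yule-Walker equations for an AR(p) process read, in matrix form,
  Gamma_p phi = r_p,   with   (Gamma_p)_{ij} = gamma(|i - j|),
                       (r_p)_i = gamma(i),   i,j = 1..p.
Substitute the sample gammas (Toeplitz matrix and right-hand side of size 3):
  Gamma_p = [[5.1159, -0.4445, 1.4063], [-0.4445, 5.1159, -0.4445], [1.4063, -0.4445, 5.1159]]
  r_p     = [-0.4445, 1.4063, 1.618]
Written out (R1..R3):
  (R1) 5.1159 phi_1 - 0.4445 phi_2 + 1.4063 phi_3 = -0.4445
  (R2) -0.4445 phi_1 + 5.1159 phi_2 - 0.4445 phi_3 = 1.4063
  (R3) 1.4063 phi_1 - 0.4445 phi_2 + 5.1159 phi_3 = 1.618
Gaussian elimination:
  R2 <- R2 - (-0.4445/5.1159) R1 = R2 - (-0.086886) R1:  5.077279 phi_2 - 0.322312 phi_3 = 1.367679
  R3 <- R3 - (1.4063/5.1159) R1 = R3 - (0.274888) R1:  -0.322312 phi_2 + 4.729325 phi_3 = 1.740188
  R3 <- R3 - (-0.322312/5.077279) R2 = R3 - (-0.063481) R2:  4.708864 phi_3 = 1.82701
Back-substitution:
  phi_hat_3 = 1.82701 / 4.708864 = 0.387994
  phi_hat_2 = (1.367679 - (-0.322312)(0.387994)) / 5.077279 = 0.294003
  phi_hat_1 = (-0.4445 - (-0.4445)(0.294003) - (1.4063)(0.387994)) / 5.1159 = -0.167996
So phi_hat = [-0.1680, 0.2940, 0.3880].
Therefore phi_hat_1 = -0.1680.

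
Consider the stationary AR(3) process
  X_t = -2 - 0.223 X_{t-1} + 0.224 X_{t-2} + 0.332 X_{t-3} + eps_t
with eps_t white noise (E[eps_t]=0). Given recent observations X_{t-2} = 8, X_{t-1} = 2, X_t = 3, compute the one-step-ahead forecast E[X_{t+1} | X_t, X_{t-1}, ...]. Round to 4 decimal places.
E[X_{t+1} \mid \mathcal F_t] = 0.4350

For an AR(p) model X_t = c + sum_i phi_i X_{t-i} + eps_t, the
one-step-ahead conditional mean is
  E[X_{t+1} | X_t, ...] = c + sum_i phi_i X_{t+1-i}.
Substitute known values:
  E[X_{t+1} | ...] = -2 + (-0.223) * (3) + (0.224) * (2) + (0.332) * (8)
                   = 0.4350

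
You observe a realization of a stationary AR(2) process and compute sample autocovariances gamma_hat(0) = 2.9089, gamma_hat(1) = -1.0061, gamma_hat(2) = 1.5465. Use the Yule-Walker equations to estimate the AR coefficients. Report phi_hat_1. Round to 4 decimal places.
\hat\phi_{1} = -0.1840

The Yule-Walker equations for an AR(p) process read, in matrix form,
  Gamma_p phi = r_p,   with   (Gamma_p)_{ij} = gamma(|i - j|),
                       (r_p)_i = gamma(i),   i,j = 1..p.
Substitute the sample gammas (Toeplitz matrix and right-hand side of size 2):
  Gamma_p = [[2.9089, -1.0061], [-1.0061, 2.9089]]
  r_p     = [-1.0061, 1.5465]
Written out:
  2.9089 phi_1 - 1.0061 phi_2 = -1.0061
  -1.0061 phi_1 + 2.9089 phi_2 = 1.5465
Solve by Cramer's rule:
  det = gamma(0)^2 - gamma(1)^2 = (2.9089)^2 - (-1.0061)^2 = 8.46169921 - 1.01223721 = 7.449462
  phi_hat_1 = [gamma(1) gamma(0) - gamma(1) gamma(2)] / det = [(-1.0061)(2.9089) - (-1.0061)(1.5465)] / 7.449462 = -1.37071064 / 7.449462 = -0.184
  phi_hat_2 = [gamma(0) gamma(2) - gamma(1)^2] / det = [(2.9089)(1.5465) - (-1.0061)^2] / 7.449462 = 3.48637664 / 7.449462 = 0.468
So phi_hat = [-0.1840, 0.4680].
Therefore phi_hat_1 = -0.1840.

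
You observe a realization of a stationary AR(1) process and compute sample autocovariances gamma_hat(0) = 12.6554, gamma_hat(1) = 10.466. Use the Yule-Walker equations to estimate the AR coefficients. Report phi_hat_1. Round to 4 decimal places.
\hat\phi_{1} = 0.8270

The Yule-Walker equations for an AR(p) process read, in matrix form,
  Gamma_p phi = r_p,   with   (Gamma_p)_{ij} = gamma(|i - j|),
                       (r_p)_i = gamma(i),   i,j = 1..p.
Substitute the sample gammas (Toeplitz matrix and right-hand side of size 1):
  Gamma_p = [[12.6554]]
  r_p     = [10.466]
With p = 1 this is the single equation gamma(0) phi_1 = gamma(1):
  phi_hat_1 = gamma(1) / gamma(0) = 10.466 / 12.6554 = 0.8270.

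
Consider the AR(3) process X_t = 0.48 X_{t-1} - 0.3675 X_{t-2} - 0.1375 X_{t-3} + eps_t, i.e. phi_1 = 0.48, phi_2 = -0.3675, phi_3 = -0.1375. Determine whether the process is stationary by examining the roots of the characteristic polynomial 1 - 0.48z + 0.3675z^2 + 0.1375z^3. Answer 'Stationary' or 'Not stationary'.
\text{Stationary}

The AR(p) characteristic polynomial is P(z) = 1 - 0.48z + 0.3675z^2 + 0.1375z^3.
Stationarity requires all roots to lie outside the unit circle, i.e. |z| > 1 for every root.
Degree 3: look for a simple real root z0 first, then factor out (1 - z/z0) and solve the remaining quadratic.
Testing z0 = -4: P(-4) = 1 + (-0.48)(-4) + (0.3675)(-4)^2 + (0.1375)(-4)^3
  = 1 + (1.92) + (5.88) + (-8.8) = 0.  So z_0 = -4 is a root, |z_0| = 4.
Divide out the factor (1 + 0.25 z) = (1 - z/z0) (since 1/z0 = -0.25):
  P(z) = (1 + 0.25 z)(1 + (-0.73) z + (0.55) z^2)
  [check: z-coef -0.73 - (-0.25) = -0.48; z^2-coef 0.55 - (-0.25)(-0.73) = 0.3675; z^3-coef -(-0.25)(0.55) = 0.1375.]
Remaining roots from the quadratic factor 1 + (-0.73) z + (0.55) z^2:
  Set 1 + (-0.73) z + (0.55) z^2 = 0, i.e. a z^2 + b z + c = 0 with a = 0.55, b = -0.73, c = 1.
  Discriminant D = b^2 - 4ac = (-0.73)^2 - 4*(0.55)*1 = 0.5329 - (2.2) = -1.6671.
  D < 0, so the roots are the complex-conjugate pair z = (-b +/- i sqrt(-D)) / (2a) = 0.6636 +/- 1.1738i.
  For a conjugate pair |z|^2 = z * conj(z) = (product of roots) = c/a = 1/(0.55) = 1.818182, so |z| = sqrt(1.818182) = 1.3484 for both roots.
Moduli of all roots: 4.0000, 1.3484, 1.3484.
All moduli strictly greater than 1? Yes.
Verdict: Stationary.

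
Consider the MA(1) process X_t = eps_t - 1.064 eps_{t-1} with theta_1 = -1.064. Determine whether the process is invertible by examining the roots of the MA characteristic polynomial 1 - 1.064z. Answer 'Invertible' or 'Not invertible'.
\text{Not invertible}

The MA(q) characteristic polynomial is P(z) = 1 - 1.064z.
Invertibility requires all roots to lie outside the unit circle, i.e. |z| > 1 for every root.
This is linear in z: 1 + (-1.064) z = 0  =>  z = -1/(-1.064) = 0.93985,  |z| = 0.93985.
Moduli of all roots: 0.9398.
All moduli strictly greater than 1? No.
Verdict: Not invertible.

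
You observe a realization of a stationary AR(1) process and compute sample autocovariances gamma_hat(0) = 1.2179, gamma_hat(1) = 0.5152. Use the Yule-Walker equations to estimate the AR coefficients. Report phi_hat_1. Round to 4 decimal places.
\hat\phi_{1} = 0.4230

The Yule-Walker equations for an AR(p) process read, in matrix form,
  Gamma_p phi = r_p,   with   (Gamma_p)_{ij} = gamma(|i - j|),
                       (r_p)_i = gamma(i),   i,j = 1..p.
Substitute the sample gammas (Toeplitz matrix and right-hand side of size 1):
  Gamma_p = [[1.2179]]
  r_p     = [0.5152]
With p = 1 this is the single equation gamma(0) phi_1 = gamma(1):
  phi_hat_1 = gamma(1) / gamma(0) = 0.5152 / 1.2179 = 0.4230.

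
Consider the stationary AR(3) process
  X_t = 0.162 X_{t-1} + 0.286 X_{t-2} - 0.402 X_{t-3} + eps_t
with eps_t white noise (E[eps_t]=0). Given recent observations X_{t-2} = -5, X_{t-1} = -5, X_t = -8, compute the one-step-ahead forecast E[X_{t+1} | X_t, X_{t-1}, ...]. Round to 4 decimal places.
E[X_{t+1} \mid \mathcal F_t] = -0.7160

For an AR(p) model X_t = c + sum_i phi_i X_{t-i} + eps_t, the
one-step-ahead conditional mean is
  E[X_{t+1} | X_t, ...] = c + sum_i phi_i X_{t+1-i}.
Substitute known values:
  E[X_{t+1} | ...] = (0.162) * (-8) + (0.286) * (-5) + (-0.402) * (-5)
                   = -0.7160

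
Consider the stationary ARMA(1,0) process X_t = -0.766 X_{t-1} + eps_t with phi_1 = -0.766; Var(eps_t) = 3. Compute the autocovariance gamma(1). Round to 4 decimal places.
\gamma(1) = -5.5609

Multiply the model equation by X_{t-k} and take expectations. With theta_0 = psi_0 = 1 and psi_j the MA(infinity) weights, this gives
  gamma(k) - sum_i phi_i gamma(k-i) = c_k,
  c_k = sigma^2 * sum_{j=k..q} theta_j psi_{j-k}   (c_k = 0 for k > q),
using gamma(-m) = gamma(m).
Pure AR (q = 0): c_0 = sigma^2 = 3, c_k = 0 for k >= 1.
Equations for k = 0 and k = 1 (AR order 1):
  gamma(0) = phi_1 gamma(1) + c_0
  gamma(1) = phi_1 gamma(0) + c_1
Substituting the second into the first: gamma(0) (1 - phi_1^2) = c_0 + phi_1 c_1, so
  gamma(0) = c_0 / (1 - phi_1^2) = 3 / (1 - (-0.766)^2) = 3 / 0.413244 = 7.259634.
  gamma(1) = phi_1 gamma(0) = (-0.766)(7.259634) = -5.560879.
Therefore gamma(1) = -5.5609 (to 4 decimal places).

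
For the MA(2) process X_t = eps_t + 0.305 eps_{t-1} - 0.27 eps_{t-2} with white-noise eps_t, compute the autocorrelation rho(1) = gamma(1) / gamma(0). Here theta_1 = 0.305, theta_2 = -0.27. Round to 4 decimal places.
\rho(1) = 0.1910

For an MA(q) process with theta_0 = 1, the autocovariance is
  gamma(k) = sigma^2 * sum_{i=0..q-k} theta_i * theta_{i+k},
and rho(k) = gamma(k) / gamma(0). Sigma^2 cancels.
  numerator   = (1)*(0.305) + (0.305)*(-0.27) = 0.22265.
  denominator = (1)^2 + (0.305)^2 + (-0.27)^2 = 1.165925.
  rho(1) = 0.22265 / 1.165925 = 0.1910.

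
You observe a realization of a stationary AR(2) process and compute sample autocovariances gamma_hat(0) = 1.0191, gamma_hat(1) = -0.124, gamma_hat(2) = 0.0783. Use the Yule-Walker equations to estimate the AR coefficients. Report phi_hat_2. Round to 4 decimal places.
\hat\phi_{2} = 0.0630

The Yule-Walker equations for an AR(p) process read, in matrix form,
  Gamma_p phi = r_p,   with   (Gamma_p)_{ij} = gamma(|i - j|),
                       (r_p)_i = gamma(i),   i,j = 1..p.
Substitute the sample gammas (Toeplitz matrix and right-hand side of size 2):
  Gamma_p = [[1.0191, -0.124], [-0.124, 1.0191]]
  r_p     = [-0.124, 0.0783]
Written out:
  1.0191 phi_1 - 0.124 phi_2 = -0.124
  -0.124 phi_1 + 1.0191 phi_2 = 0.0783
Solve by Cramer's rule:
  det = gamma(0)^2 - gamma(1)^2 = (1.0191)^2 - (-0.124)^2 = 1.03856481 - 0.015376 = 1.02318881
  phi_hat_1 = [gamma(1) gamma(0) - gamma(1) gamma(2)] / det = [(-0.124)(1.0191) - (-0.124)(0.0783)] / 1.02318881 = -0.1166592 / 1.02318881 = -0.114
  phi_hat_2 = [gamma(0) gamma(2) - gamma(1)^2] / det = [(1.0191)(0.0783) - (-0.124)^2] / 1.02318881 = 0.06441953 / 1.02318881 = 0.063
So phi_hat = [-0.1140, 0.0630].
Therefore phi_hat_2 = 0.0630.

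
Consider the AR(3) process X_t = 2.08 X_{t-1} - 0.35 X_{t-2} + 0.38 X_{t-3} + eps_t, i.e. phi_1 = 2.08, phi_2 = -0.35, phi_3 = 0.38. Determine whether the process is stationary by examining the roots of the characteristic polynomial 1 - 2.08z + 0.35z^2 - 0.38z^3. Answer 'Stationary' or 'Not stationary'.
\text{Not stationary}

The AR(p) characteristic polynomial is P(z) = 1 - 2.08z + 0.35z^2 - 0.38z^3.
Stationarity requires all roots to lie outside the unit circle, i.e. |z| > 1 for every root.
Degree 3: look for a simple real root z0 first, then factor out (1 - z/z0) and solve the remaining quadratic.
Testing z0 = 0.5: P(0.5) = 1 + (-2.08)(0.5) + (0.35)(0.5)^2 + (-0.38)(0.5)^3
  = 1 + (-1.04) + (0.0875) + (-0.0475) = 0.  So z_0 = 0.5 is a root, |z_0| = 0.5.
Divide out the factor (1 - 2 z) = (1 - z/z0) (since 1/z0 = 2):
  P(z) = (1 - 2 z)(1 + (-0.08) z + (0.19) z^2)
  [check: z-coef -0.08 - (2) = -2.08; z^2-coef 0.19 - (2)(-0.08) = 0.35; z^3-coef -(2)(0.19) = -0.38.]
Remaining roots from the quadratic factor 1 + (-0.08) z + (0.19) z^2:
  Set 1 + (-0.08) z + (0.19) z^2 = 0, i.e. a z^2 + b z + c = 0 with a = 0.19, b = -0.08, c = 1.
  Discriminant D = b^2 - 4ac = (-0.08)^2 - 4*(0.19)*1 = 0.0064 - (0.76) = -0.7536.
  D < 0, so the roots are the complex-conjugate pair z = (-b +/- i sqrt(-D)) / (2a) = 0.2105 +/- 2.2845i.
  For a conjugate pair |z|^2 = z * conj(z) = (product of roots) = c/a = 1/(0.19) = 5.263158, so |z| = sqrt(5.263158) = 2.2942 for both roots.
Moduli of all roots: 0.5000, 2.2942, 2.2942.
All moduli strictly greater than 1? No.
Verdict: Not stationary.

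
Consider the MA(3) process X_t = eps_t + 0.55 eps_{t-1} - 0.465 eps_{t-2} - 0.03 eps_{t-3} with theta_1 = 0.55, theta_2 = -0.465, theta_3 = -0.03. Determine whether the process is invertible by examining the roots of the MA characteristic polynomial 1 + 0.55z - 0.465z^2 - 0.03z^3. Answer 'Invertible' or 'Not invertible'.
\text{Invertible}

The MA(q) characteristic polynomial is P(z) = 1 + 0.55z - 0.465z^2 - 0.03z^3.
Invertibility requires all roots to lie outside the unit circle, i.e. |z| > 1 for every root.
Degree 3: look for a simple real root z0 first, then factor out (1 - z/z0) and solve the remaining quadratic.
Testing z0 = 2: P(2) = 1 + (0.55)(2) + (-0.465)(2)^2 + (-0.03)(2)^3
  = 1 + (1.1) + (-1.86) + (-0.24) = 0.  So z_0 = 2 is a root, |z_0| = 2.
Divide out the factor (1 - 0.5 z) = (1 - z/z0) (since 1/z0 = 0.5):
  P(z) = (1 - 0.5 z)(1 + (1.05) z + (0.06) z^2)
  [check: z-coef 1.05 - (0.5) = 0.55; z^2-coef 0.06 - (0.5)(1.05) = -0.465; z^3-coef -(0.5)(0.06) = -0.03.]
Remaining roots from the quadratic factor 1 + (1.05) z + (0.06) z^2:
  Set 1 + (1.05) z + (0.06) z^2 = 0, i.e. a z^2 + b z + c = 0 with a = 0.06, b = 1.05, c = 1.
  Discriminant D = b^2 - 4ac = (1.05)^2 - 4*(0.06)*1 = 1.1025 - (0.24) = 0.8625.
  D >= 0, so the roots are real: z = (-b +/- sqrt(D)) / (2a) = (-1.05 +/- 0.928709) / (0.12).
    z_1 = (-1.05 + 0.928709) / (0.12) = -1.0108,   |z_1| = 1.0108.
    z_2 = (-1.05 - 0.928709) / (0.12) = -16.4892,   |z_2| = 16.4892.
Moduli of all roots: 2.0000, 1.0108, 16.4892.
All moduli strictly greater than 1? Yes.
Verdict: Invertible.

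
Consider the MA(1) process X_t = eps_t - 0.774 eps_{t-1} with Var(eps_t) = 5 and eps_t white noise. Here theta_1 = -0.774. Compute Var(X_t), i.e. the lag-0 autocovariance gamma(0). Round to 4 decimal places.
\gamma(0) = 7.9954

For an MA(q) process X_t = eps_t + sum_i theta_i eps_{t-i} with
Var(eps_t) = sigma^2, the variance is
  gamma(0) = sigma^2 * (1 + sum_i theta_i^2).
  sum_i theta_i^2 = (-0.774)^2 = 0.599076.
  gamma(0) = 5 * (1 + 0.599076) = 5 * 1.599076 = 7.99538, which rounds to 7.9954.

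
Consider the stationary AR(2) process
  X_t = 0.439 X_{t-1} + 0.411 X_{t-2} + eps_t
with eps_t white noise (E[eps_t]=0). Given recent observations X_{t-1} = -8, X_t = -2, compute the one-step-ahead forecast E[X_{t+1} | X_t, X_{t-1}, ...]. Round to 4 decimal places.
E[X_{t+1} \mid \mathcal F_t] = -4.1660

For an AR(p) model X_t = c + sum_i phi_i X_{t-i} + eps_t, the
one-step-ahead conditional mean is
  E[X_{t+1} | X_t, ...] = c + sum_i phi_i X_{t+1-i}.
Substitute known values:
  E[X_{t+1} | ...] = (0.439) * (-2) + (0.411) * (-8)
                   = -4.1660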